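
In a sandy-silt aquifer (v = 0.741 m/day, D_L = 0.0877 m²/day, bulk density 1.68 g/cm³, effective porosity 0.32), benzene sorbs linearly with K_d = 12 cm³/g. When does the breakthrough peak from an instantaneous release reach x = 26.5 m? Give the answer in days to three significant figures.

2280 days

Retardation factor R = 1 + ρ_b·K_d/n = 1 + 1.68 × 12/0.32 = 64.00.
Sorption retards both mechanisms: v_R = v/R = 0.01158 m/day, D_R = D/R = 0.001370 m²/day.
Peak time from v_R²t² + 2D_R t − x² = 0: t = (√(D_R² + v_R²x²) − D_R)/v_R².
√(D_R² + v_R²x²) = √(0.001370² + 0.01158² × 26.5²) = 0.3069; v_R² = 0.0001341.
t = (0.3069 − 0.001370)/0.0001341 = 2280 days.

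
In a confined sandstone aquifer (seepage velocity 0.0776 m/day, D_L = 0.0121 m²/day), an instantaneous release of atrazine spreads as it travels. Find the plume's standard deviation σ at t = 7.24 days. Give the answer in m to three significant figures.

Dispersive spreading gives a Gaussian with σ² = 2Dt; advection only shifts the center.
σ = √(2 × 0.0121 × 7.24) = 0.419 m.

0.419 m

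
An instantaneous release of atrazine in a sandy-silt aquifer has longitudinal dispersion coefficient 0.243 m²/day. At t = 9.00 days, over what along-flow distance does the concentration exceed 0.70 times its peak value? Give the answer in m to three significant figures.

3.53 m

The plume is Gaussian with σ = √(2Dt) = √(2 × 0.243 × 9.00) = 2.091 m.
C/C_peak = exp(−Δx²/(2σ²)) = 0.70 ⇒ Δx = σ·√(−2 ln 0.70) = 2.091 × 0.8446 = 1.766 m.
Width = 2Δx = 3.53 m.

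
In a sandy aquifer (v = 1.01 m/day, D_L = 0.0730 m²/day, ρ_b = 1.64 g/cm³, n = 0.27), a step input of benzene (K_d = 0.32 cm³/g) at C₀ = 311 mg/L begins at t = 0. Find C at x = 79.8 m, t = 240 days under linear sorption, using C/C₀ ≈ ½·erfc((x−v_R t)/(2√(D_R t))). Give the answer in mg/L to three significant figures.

239 mg/L

Retardation factor R = 1 + ρ_b·K_d/n = 1 + 1.64 × 0.32/0.27 = 2.944.
Sorption retards both mechanisms: v_R = v/R = 0.3431 m/day, D_R = D/R = 0.02480 m²/day.
v_R·t = 0.3431 × 240 = 82.344 m; 2√(D_R t) = 4.879 m; argument = (79.8 − 82.344)/4.879 = -0.5214.
C = C₀ × ½·erfc(-0.5214) = 311 × 0.7696 = 239 mg/L.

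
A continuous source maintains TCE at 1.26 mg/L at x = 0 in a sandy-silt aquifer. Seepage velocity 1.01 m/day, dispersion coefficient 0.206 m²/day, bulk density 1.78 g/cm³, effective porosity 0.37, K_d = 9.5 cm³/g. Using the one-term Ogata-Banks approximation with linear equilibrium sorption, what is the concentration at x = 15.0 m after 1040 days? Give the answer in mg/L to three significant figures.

Retardation factor R = 1 + ρ_b·K_d/n = 1 + 1.78 × 9.5/0.37 = 46.70.
Sorption retards both mechanisms: v_R = v/R = 0.02163 m/day, D_R = D/R = 0.004411 m²/day.
v_R·t = 0.02163 × 1040 = 22.4952 m; 2√(D_R t) = 4.284 m; argument = (15.0 − 22.4952)/4.284 = -1.750.
C = C₀ × ½·erfc(-1.750) = 1.26 × 0.9933 = 1.25 mg/L.

1.25 mg/L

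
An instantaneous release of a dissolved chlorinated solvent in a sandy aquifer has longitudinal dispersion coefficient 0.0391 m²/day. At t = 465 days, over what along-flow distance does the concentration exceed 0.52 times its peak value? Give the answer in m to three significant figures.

13.8 m

The plume is Gaussian with σ = √(2Dt) = √(2 × 0.0391 × 465) = 6.030 m.
C/C_peak = exp(−Δx²/(2σ²)) = 0.52 ⇒ Δx = σ·√(−2 ln 0.52) = 6.030 × 1.144 = 6.898 m.
Width = 2Δx = 13.8 m.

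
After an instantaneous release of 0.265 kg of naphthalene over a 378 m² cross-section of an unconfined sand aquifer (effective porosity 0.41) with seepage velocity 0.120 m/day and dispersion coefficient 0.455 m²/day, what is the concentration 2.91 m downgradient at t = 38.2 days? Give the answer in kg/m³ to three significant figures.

0.000111 kg/m³

For an instantaneous plane source, C(x,t) = M/(n_e·A·√(4πDt)) · exp(−(x−vt)²/(4Dt)), with n_e·A the pore (flow) area.
Plume center vt = 0.120 × 38.2 = 4.584 m, so the well at 2.91 m is 1.674 m upgradient of the peak.
√(4πDt) = 14.78 m, giving peak height M/(n_e·A·√(4πDt)) = 0.265/(0.41 × 378 × 14.78) = 0.0001157 kg/m³.
(x−vt)²/(4Dt) = (-1.674)²/(4 × 0.455 × 38.2) = 0.04031; exp(−0.04031) = 0.9605.
C = 0.0001157 × 0.9605 = 0.000111 kg/m³.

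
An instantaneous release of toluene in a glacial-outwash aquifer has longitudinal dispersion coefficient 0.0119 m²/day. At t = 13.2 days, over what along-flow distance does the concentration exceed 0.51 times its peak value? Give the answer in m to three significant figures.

1.30 m

The plume is Gaussian with σ = √(2Dt) = √(2 × 0.0119 × 13.2) = 0.5605 m.
C/C_peak = exp(−Δx²/(2σ²)) = 0.51 ⇒ Δx = σ·√(−2 ln 0.51) = 0.5605 × 1.160 = 0.6502 m.
Width = 2Δx = 1.30 m.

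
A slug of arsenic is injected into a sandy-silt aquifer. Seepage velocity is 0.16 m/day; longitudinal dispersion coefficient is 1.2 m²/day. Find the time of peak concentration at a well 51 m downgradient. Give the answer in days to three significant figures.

275 days

For the 1D instantaneous-source solution, setting ∂C/∂t = 0 at fixed x gives v²t² + 2Dt − x² = 0, so t = (√(D² + v²x²) − D)/v².
√(D² + v²x²) = √(1.2² + 0.16² × 51²) = 8.248; v² = 0.0256.
t = (8.248 − 1.2)/0.0256 = 275 days (vs. the pure-advection estimate x/v = 319 d).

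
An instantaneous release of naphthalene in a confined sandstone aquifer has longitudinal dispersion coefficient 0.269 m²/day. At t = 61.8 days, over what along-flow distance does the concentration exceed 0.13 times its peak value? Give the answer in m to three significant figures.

23.3 m

The plume is Gaussian with σ = √(2Dt) = √(2 × 0.269 × 61.8) = 5.766 m.
C/C_peak = exp(−Δx²/(2σ²)) = 0.13 ⇒ Δx = σ·√(−2 ln 0.13) = 5.766 × 2.020 = 11.65 m.
Width = 2Δx = 23.3 m.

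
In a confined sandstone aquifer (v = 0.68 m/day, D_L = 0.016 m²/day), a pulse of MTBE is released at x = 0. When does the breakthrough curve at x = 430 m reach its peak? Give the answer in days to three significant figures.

For the 1D instantaneous-source solution, setting ∂C/∂t = 0 at fixed x gives v²t² + 2Dt − x² = 0, so t = (√(D² + v²x²) − D)/v².
√(D² + v²x²) = √(0.016² + 0.68² × 430²) = 292.4; v² = 0.4624.
t = (292.4 − 0.016)/0.4624 = 632 days (vs. the pure-advection estimate x/v = 632 d).

632 days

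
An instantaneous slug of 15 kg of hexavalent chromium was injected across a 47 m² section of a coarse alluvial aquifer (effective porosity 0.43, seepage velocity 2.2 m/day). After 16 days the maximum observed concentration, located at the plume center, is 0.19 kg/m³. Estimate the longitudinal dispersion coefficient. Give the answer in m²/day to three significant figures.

0.0759 m²/day

At the plume center C_max = M/(n_e·A·√(4πDt)), so D = M²/(4πt·(n_e·A·C_max)²).
n_e·A·C_max = 0.43 × 47 × 0.19 = 3.840 kg/m.
D = 15²/(4π × 16 × 3.840²) = 0.0759 m²/day.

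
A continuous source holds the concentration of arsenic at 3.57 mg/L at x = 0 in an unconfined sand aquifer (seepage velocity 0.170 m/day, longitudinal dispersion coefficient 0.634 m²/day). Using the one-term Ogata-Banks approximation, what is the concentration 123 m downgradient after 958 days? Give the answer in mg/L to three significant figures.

For a continuous step input, C/C₀ ≈ ½·erfc((x−vt)/(2√(Dt))).
vt = 0.170 × 958 = 162.86 m and 2√(Dt) = 2√(0.634 × 958) = 49.29 m.
Argument (x−vt)/(2√(Dt)) = (123 − 162.86)/49.29 = -0.8087; ½·erfc(-0.8087) = 0.8736.
C = 3.57 × 0.8736 = 3.12 mg/L.

3.12 mg/L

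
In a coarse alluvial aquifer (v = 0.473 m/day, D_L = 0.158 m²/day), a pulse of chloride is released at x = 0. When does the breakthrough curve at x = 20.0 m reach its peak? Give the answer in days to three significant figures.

For the 1D instantaneous-source solution, setting ∂C/∂t = 0 at fixed x gives v²t² + 2Dt − x² = 0, so t = (√(D² + v²x²) − D)/v².
√(D² + v²x²) = √(0.158² + 0.473² × 20.0²) = 9.461; v² = 0.223729.
t = (9.461 − 0.158)/0.223729 = 41.6 days (vs. the pure-advection estimate x/v = 42.3 d).

41.6 days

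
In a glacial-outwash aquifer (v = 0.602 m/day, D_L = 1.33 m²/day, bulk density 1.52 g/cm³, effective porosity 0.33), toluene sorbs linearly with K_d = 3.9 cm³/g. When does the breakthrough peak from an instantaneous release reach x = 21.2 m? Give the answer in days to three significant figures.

Retardation factor R = 1 + ρ_b·K_d/n = 1 + 1.52 × 3.9/0.33 = 18.96.
Sorption retards both mechanisms: v_R = v/R = 0.03175 m/day, D_R = D/R = 0.07015 m²/day.
Peak time from v_R²t² + 2D_R t − x² = 0: t = (√(D_R² + v_R²x²) − D_R)/v_R².
√(D_R² + v_R²x²) = √(0.07015² + 0.03175² × 21.2²) = 0.6767; v_R² = 0.001008.
t = (0.6767 − 0.07015)/0.001008 = 602 days.

602 days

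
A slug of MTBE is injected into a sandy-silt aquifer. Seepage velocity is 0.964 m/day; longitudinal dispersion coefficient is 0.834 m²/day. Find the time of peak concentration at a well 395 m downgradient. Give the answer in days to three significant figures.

For the 1D instantaneous-source solution, setting ∂C/∂t = 0 at fixed x gives v²t² + 2Dt − x² = 0, so t = (√(D² + v²x²) − D)/v².
√(D² + v²x²) = √(0.834² + 0.964² × 395²) = 380.8; v² = 0.929296.
t = (380.8 − 0.834)/0.929296 = 409 days (vs. the pure-advection estimate x/v = 410 d).

409 days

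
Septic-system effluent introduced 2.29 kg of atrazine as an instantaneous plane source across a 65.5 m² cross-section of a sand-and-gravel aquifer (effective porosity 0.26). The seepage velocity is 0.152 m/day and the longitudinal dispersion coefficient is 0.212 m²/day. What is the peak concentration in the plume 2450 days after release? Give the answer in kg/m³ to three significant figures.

The peak of an instantaneous 1D plume sits at x = vt; there the Gaussian factor is 1 and C_max = M/(n_e·A·√(4πDt)), where n_e·A is the pore area the mass is dissolved in.
√(4πDt) = √(4π × 0.212 × 2450) = 80.79 m, so C_max = 2.29/(0.26 × 65.5 × 80.79) = 0.00166 kg/m³.

0.00166 kg/m³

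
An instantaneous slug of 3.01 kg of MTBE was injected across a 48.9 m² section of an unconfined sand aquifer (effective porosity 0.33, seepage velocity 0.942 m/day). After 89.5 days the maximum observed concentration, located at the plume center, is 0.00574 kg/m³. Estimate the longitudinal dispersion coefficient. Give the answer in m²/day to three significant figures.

At the plume center C_max = M/(n_e·A·√(4πDt)), so D = M²/(4πt·(n_e·A·C_max)²).
n_e·A·C_max = 0.33 × 48.9 × 0.00574 = 0.09263 kg/m.
D = 3.01²/(4π × 89.5 × 0.09263²) = 0.939 m²/day.

0.939 m²/day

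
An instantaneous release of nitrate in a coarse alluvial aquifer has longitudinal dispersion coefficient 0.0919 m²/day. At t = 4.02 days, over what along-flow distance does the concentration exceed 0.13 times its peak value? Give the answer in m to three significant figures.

3.47 m

The plume is Gaussian with σ = √(2Dt) = √(2 × 0.0919 × 4.02) = 0.8596 m.
C/C_peak = exp(−Δx²/(2σ²)) = 0.13 ⇒ Δx = σ·√(−2 ln 0.13) = 0.8596 × 2.020 = 1.736 m.
Width = 2Δx = 3.47 m.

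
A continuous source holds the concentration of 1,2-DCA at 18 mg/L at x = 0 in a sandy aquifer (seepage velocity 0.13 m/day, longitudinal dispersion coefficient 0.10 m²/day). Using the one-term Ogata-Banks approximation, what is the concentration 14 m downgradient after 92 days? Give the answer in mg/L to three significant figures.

5.71 mg/L

For a continuous step input, C/C₀ ≈ ½·erfc((x−vt)/(2√(Dt))).
vt = 0.13 × 92 = 11.96 m and 2√(Dt) = 2√(0.10 × 92) = 6.066 m.
Argument (x−vt)/(2√(Dt)) = (14 − 11.96)/6.066 = 0.3363; ½·erfc(0.3363) = 0.3172.
C = 18 × 0.3172 = 5.71 mg/L.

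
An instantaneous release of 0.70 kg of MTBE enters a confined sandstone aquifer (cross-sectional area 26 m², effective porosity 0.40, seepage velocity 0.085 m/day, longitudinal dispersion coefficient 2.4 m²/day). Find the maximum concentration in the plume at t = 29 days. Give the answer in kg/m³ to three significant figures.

The peak of an instantaneous 1D plume sits at x = vt; there the Gaussian factor is 1 and C_max = M/(n_e·A·√(4πDt)), where n_e·A is the pore area the mass is dissolved in.
√(4πDt) = √(4π × 2.4 × 29) = 29.57 m, so C_max = 0.70/(0.40 × 26 × 29.57) = 0.00228 kg/m³.

0.00228 kg/m³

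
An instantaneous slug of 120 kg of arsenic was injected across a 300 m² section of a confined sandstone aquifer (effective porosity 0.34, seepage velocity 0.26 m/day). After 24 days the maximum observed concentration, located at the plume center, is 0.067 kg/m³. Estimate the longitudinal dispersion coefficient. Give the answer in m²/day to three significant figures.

1.02 m²/day

At the plume center C_max = M/(n_e·A·√(4πDt)), so D = M²/(4πt·(n_e·A·C_max)²).
n_e·A·C_max = 0.34 × 300 × 0.067 = 6.834 kg/m.
D = 120²/(4π × 24 × 6.834²) = 1.02 m²/day.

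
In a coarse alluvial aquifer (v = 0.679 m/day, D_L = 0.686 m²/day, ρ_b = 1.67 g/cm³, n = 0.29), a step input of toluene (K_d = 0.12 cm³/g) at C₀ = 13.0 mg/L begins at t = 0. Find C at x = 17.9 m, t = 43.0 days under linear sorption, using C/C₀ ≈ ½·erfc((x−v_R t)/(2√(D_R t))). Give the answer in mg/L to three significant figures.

5.94 mg/L

Retardation factor R = 1 + ρ_b·K_d/n = 1 + 1.67 × 0.12/0.29 = 1.691.
Sorption retards both mechanisms: v_R = v/R = 0.4015 m/day, D_R = D/R = 0.4057 m²/day.
v_R·t = 0.4015 × 43.0 = 17.2645 m; 2√(D_R t) = 8.353 m; argument = (17.9 − 17.2645)/8.353 = 0.07608.
C = C₀ × ½·erfc(0.07608) = 13.0 × 0.4572 = 5.94 mg/L.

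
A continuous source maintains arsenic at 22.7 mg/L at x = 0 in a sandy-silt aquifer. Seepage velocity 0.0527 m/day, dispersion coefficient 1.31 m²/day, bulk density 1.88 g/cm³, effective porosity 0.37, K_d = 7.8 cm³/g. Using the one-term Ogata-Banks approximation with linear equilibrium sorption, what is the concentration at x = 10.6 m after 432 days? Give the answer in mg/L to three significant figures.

Retardation factor R = 1 + ρ_b·K_d/n = 1 + 1.88 × 7.8/0.37 = 40.63.
Sorption retards both mechanisms: v_R = v/R = 0.001297 m/day, D_R = D/R = 0.03224 m²/day.
v_R·t = 0.001297 × 432 = 0.560304 m; 2√(D_R t) = 7.464 m; argument = (10.6 − 0.560304)/7.464 = 1.345.
C = C₀ × ½·erfc(1.345) = 22.7 × 0.02858 = 0.649 mg/L.

0.649 mg/L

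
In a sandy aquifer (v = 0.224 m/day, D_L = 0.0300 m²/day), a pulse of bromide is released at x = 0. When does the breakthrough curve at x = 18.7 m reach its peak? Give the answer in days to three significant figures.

For the 1D instantaneous-source solution, setting ∂C/∂t = 0 at fixed x gives v²t² + 2Dt − x² = 0, so t = (√(D² + v²x²) − D)/v².
√(D² + v²x²) = √(0.0300² + 0.224² × 18.7²) = 4.189; v² = 0.050176.
t = (4.189 − 0.0300)/0.050176 = 82.9 days (vs. the pure-advection estimate x/v = 83.5 d).

82.9 days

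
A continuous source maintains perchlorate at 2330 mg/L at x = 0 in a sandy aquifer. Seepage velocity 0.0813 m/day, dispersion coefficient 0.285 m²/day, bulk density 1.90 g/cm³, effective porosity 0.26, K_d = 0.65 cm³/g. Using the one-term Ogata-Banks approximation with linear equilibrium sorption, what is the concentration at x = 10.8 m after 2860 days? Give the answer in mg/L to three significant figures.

Retardation factor R = 1 + ρ_b·K_d/n = 1 + 1.90 × 0.65/0.26 = 5.750.
Sorption retards both mechanisms: v_R = v/R = 0.01414 m/day, D_R = D/R = 0.04957 m²/day.
v_R·t = 0.01414 × 2860 = 40.4404 m; 2√(D_R t) = 23.81 m; argument = (10.8 − 40.4404)/23.81 = -1.245.
C = C₀ × ½·erfc(-1.245) = 2330 × 0.9609 = 2240 mg/L.

2240 mg/L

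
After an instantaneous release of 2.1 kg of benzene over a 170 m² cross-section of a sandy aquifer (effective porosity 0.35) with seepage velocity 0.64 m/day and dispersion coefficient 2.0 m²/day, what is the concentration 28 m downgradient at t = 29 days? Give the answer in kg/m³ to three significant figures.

For an instantaneous plane source, C(x,t) = M/(n_e·A·√(4πDt)) · exp(−(x−vt)²/(4Dt)), with n_e·A the pore (flow) area.
Plume center vt = 0.64 × 29 = 18.56 m, so the well at 28 m is 9.44 m downgradient of the peak.
√(4πDt) = 27.00 m, giving peak height M/(n_e·A·√(4πDt)) = 2.1/(0.35 × 170 × 27.00) = 0.001307 kg/m³.
(x−vt)²/(4Dt) = (9.44)²/(4 × 2.0 × 29) = 0.3841; exp(−0.3841) = 0.6811.
C = 0.001307 × 0.6811 = 0.000890 kg/m³.

0.000890 kg/m³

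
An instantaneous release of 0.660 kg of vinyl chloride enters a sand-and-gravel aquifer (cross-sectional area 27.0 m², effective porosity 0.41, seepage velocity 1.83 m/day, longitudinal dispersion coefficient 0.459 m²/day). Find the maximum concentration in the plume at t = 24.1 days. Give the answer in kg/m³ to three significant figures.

The peak of an instantaneous 1D plume sits at x = vt; there the Gaussian factor is 1 and C_max = M/(n_e·A·√(4πDt)), where n_e·A is the pore area the mass is dissolved in.
√(4πDt) = √(4π × 0.459 × 24.1) = 11.79 m, so C_max = 0.660/(0.41 × 27.0 × 11.79) = 0.00506 kg/m³.

0.00506 kg/m³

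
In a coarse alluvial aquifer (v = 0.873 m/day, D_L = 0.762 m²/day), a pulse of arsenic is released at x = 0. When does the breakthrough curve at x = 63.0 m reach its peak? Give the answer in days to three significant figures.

For the 1D instantaneous-source solution, setting ∂C/∂t = 0 at fixed x gives v²t² + 2Dt − x² = 0, so t = (√(D² + v²x²) − D)/v².
√(D² + v²x²) = √(0.762² + 0.873² × 63.0²) = 55.00; v² = 0.762129.
t = (55.00 − 0.762)/0.762129 = 71.2 days (vs. the pure-advection estimate x/v = 72.2 d).

71.2 days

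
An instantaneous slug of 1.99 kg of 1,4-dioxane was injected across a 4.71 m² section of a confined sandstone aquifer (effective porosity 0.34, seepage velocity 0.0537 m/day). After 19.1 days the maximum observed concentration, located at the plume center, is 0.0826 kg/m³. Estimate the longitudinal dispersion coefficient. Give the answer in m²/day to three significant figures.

At the plume center C_max = M/(n_e·A·√(4πDt)), so D = M²/(4πt·(n_e·A·C_max)²).
n_e·A·C_max = 0.34 × 4.71 × 0.0826 = 0.1323 kg/m.
D = 1.99²/(4π × 19.1 × 0.1323²) = 0.943 m²/day.

0.943 m²/day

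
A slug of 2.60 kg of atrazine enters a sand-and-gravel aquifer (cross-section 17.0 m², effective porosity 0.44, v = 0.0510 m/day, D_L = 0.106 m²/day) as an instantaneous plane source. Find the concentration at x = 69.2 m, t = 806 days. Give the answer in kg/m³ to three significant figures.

For an instantaneous plane source, C(x,t) = M/(n_e·A·√(4πDt)) · exp(−(x−vt)²/(4Dt)), with n_e·A the pore (flow) area.
Plume center vt = 0.0510 × 806 = 41.106 m, so the well at 69.2 m is 28.094 m downgradient of the peak.
√(4πDt) = 32.77 m, giving peak height M/(n_e·A·√(4πDt)) = 2.60/(0.44 × 17.0 × 32.77) = 0.01061 kg/m³.
(x−vt)²/(4Dt) = (28.094)²/(4 × 0.106 × 806) = 2.310; exp(−2.310) = 0.09926.
C = 0.01061 × 0.09926 = 0.00105 kg/m³.

0.00105 kg/m³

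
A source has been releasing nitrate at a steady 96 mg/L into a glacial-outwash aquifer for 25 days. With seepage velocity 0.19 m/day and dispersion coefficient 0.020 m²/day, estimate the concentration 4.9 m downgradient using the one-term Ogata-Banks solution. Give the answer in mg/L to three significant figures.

42.3 mg/L

For a continuous step input, C/C₀ ≈ ½·erfc((x−vt)/(2√(Dt))).
vt = 0.19 × 25 = 4.75 m and 2√(Dt) = 2√(0.020 × 25) = 1.414 m.
Argument (x−vt)/(2√(Dt)) = (4.9 − 4.75)/1.414 = 0.1061; ½·erfc(0.1061) = 0.4404.
C = 96 × 0.4404 = 42.3 mg/L.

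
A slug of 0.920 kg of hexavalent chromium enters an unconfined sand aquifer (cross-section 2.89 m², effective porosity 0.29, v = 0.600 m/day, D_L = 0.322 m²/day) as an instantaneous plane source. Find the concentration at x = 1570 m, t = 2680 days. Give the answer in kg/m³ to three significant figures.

For an instantaneous plane source, C(x,t) = M/(n_e·A·√(4πDt)) · exp(−(x−vt)²/(4Dt)), with n_e·A the pore (flow) area.
Plume center vt = 0.600 × 2680 = 1608 m, so the well at 1570 m is 38 m upgradient of the peak.
√(4πDt) = 104.1 m, giving peak height M/(n_e·A·√(4πDt)) = 0.920/(0.29 × 2.89 × 104.1) = 0.01054 kg/m³.
(x−vt)²/(4Dt) = (-38)²/(4 × 0.322 × 2680) = 0.4183; exp(−0.4183) = 0.6582.
C = 0.01054 × 0.6582 = 0.00694 kg/m³.

0.00694 kg/m³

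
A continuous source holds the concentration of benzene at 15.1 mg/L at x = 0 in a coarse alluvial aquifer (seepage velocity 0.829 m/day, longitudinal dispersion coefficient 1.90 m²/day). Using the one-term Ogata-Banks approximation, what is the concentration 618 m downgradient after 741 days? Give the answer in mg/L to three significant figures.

7.13 mg/L

For a continuous step input, C/C₀ ≈ ½·erfc((x−vt)/(2√(Dt))).
vt = 0.829 × 741 = 614.289 m and 2√(Dt) = 2√(1.90 × 741) = 75.04 m.
Argument (x−vt)/(2√(Dt)) = (618 − 614.289)/75.04 = 0.04945; ½·erfc(0.04945) = 0.4721.
C = 15.1 × 0.4721 = 7.13 mg/L.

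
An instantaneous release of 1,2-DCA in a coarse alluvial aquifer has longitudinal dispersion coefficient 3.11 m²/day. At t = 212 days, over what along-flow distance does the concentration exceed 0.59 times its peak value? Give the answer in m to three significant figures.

The plume is Gaussian with σ = √(2Dt) = √(2 × 3.11 × 212) = 36.31 m.
C/C_peak = exp(−Δx²/(2σ²)) = 0.59 ⇒ Δx = σ·√(−2 ln 0.59) = 36.31 × 1.027 = 37.29 m.
Width = 2Δx = 74.6 m.

74.6 m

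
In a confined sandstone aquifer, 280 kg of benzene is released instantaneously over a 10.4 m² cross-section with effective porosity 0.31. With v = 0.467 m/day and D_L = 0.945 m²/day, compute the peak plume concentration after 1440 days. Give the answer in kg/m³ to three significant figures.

The peak of an instantaneous 1D plume sits at x = vt; there the Gaussian factor is 1 and C_max = M/(n_e·A·√(4πDt)), where n_e·A is the pore area the mass is dissolved in.
√(4πDt) = √(4π × 0.945 × 1440) = 130.8 m, so C_max = 280/(0.31 × 10.4 × 130.8) = 0.664 kg/m³.

0.664 kg/m³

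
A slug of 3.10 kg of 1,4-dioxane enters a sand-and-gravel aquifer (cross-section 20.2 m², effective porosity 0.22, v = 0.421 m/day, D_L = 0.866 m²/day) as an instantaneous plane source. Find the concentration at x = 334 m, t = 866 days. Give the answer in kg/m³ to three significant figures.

0.00526 kg/m³

For an instantaneous plane source, C(x,t) = M/(n_e·A·√(4πDt)) · exp(−(x−vt)²/(4Dt)), with n_e·A the pore (flow) area.
Plume center vt = 0.421 × 866 = 364.586 m, so the well at 334 m is 30.586 m upgradient of the peak.
√(4πDt) = 97.08 m, giving peak height M/(n_e·A·√(4πDt)) = 3.10/(0.22 × 20.2 × 97.08) = 0.007186 kg/m³.
(x−vt)²/(4Dt) = (-30.586)²/(4 × 0.866 × 866) = 0.3119; exp(−0.3119) = 0.7321.
C = 0.007186 × 0.7321 = 0.00526 kg/m³.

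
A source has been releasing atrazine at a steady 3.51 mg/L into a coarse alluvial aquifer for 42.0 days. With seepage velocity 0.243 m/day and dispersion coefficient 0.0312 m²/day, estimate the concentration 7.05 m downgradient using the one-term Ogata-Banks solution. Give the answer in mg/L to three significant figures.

For a continuous step input, C/C₀ ≈ ½·erfc((x−vt)/(2√(Dt))).
vt = 0.243 × 42.0 = 10.206 m and 2√(Dt) = 2√(0.0312 × 42.0) = 2.289 m.
Argument (x−vt)/(2√(Dt)) = (7.05 − 10.206)/2.289 = -1.379; ½·erfc(-1.379) = 0.9744.
C = 3.51 × 0.9744 = 3.42 mg/L.

3.42 mg/L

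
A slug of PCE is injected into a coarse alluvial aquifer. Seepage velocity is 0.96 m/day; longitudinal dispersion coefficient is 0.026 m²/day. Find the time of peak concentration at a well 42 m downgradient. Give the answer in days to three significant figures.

43.7 days

For the 1D instantaneous-source solution, setting ∂C/∂t = 0 at fixed x gives v²t² + 2Dt − x² = 0, so t = (√(D² + v²x²) − D)/v².
√(D² + v²x²) = √(0.026² + 0.96² × 42²) = 40.32; v² = 0.9216.
t = (40.32 − 0.026)/0.9216 = 43.7 days (vs. the pure-advection estimate x/v = 43.8 d).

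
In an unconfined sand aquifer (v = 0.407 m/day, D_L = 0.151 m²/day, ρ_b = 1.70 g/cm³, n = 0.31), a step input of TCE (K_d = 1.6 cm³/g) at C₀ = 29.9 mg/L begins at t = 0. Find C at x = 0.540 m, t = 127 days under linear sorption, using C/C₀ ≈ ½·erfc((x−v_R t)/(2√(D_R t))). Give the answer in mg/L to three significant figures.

29.7 mg/L

Retardation factor R = 1 + ρ_b·K_d/n = 1 + 1.70 × 1.6/0.31 = 9.774.
Sorption retards both mechanisms: v_R = v/R = 0.04164 m/day, D_R = D/R = 0.01545 m²/day.
v_R·t = 0.04164 × 127 = 5.28828 m; 2√(D_R t) = 2.802 m; argument = (0.540 − 5.28828)/2.802 = -1.695.
C = C₀ × ½·erfc(-1.695) = 29.9 × 0.9917 = 29.7 mg/L.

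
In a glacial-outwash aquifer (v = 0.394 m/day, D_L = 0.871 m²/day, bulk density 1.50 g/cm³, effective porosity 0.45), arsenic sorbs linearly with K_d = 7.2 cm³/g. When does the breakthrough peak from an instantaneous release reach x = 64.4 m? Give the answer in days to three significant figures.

Retardation factor R = 1 + ρ_b·K_d/n = 1 + 1.50 × 7.2/0.45 = 25.00.
Sorption retards both mechanisms: v_R = v/R = 0.01576 m/day, D_R = D/R = 0.03484 m²/day.
Peak time from v_R²t² + 2D_R t − x² = 0: t = (√(D_R² + v_R²x²) − D_R)/v_R².
√(D_R² + v_R²x²) = √(0.03484² + 0.01576² × 64.4²) = 1.016; v_R² = 0.0002484.
t = (1.016 − 0.03484)/0.0002484 = 3950 days.

3950 days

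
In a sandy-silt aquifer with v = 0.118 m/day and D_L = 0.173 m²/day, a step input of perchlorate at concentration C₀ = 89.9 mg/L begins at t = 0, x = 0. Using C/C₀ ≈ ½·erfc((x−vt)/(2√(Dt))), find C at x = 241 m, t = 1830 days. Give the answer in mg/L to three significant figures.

For a continuous step input, C/C₀ ≈ ½·erfc((x−vt)/(2√(Dt))).
vt = 0.118 × 1830 = 215.94 m and 2√(Dt) = 2√(0.173 × 1830) = 35.59 m.
Argument (x−vt)/(2√(Dt)) = (241 − 215.94)/35.59 = 0.7041; ½·erfc(0.7041) = 0.1597.
C = 89.9 × 0.1597 = 14.4 mg/L.

14.4 mg/L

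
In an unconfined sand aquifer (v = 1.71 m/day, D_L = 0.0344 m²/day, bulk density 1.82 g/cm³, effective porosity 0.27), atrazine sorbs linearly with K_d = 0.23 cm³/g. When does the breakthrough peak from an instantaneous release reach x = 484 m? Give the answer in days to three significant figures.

722 days

Retardation factor R = 1 + ρ_b·K_d/n = 1 + 1.82 × 0.23/0.27 = 2.550.
Sorption retards both mechanisms: v_R = v/R = 0.6706 m/day, D_R = D/R = 0.01349 m²/day.
Peak time from v_R²t² + 2D_R t − x² = 0: t = (√(D_R² + v_R²x²) − D_R)/v_R².
√(D_R² + v_R²x²) = √(0.01349² + 0.6706² × 484²) = 324.6; v_R² = 0.4497.
t = (324.6 − 0.01349)/0.4497 = 722 days.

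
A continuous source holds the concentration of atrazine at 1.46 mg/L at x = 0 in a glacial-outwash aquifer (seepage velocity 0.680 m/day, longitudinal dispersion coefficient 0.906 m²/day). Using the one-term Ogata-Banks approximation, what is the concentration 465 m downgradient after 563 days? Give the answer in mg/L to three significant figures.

0.00737 mg/L

For a continuous step input, C/C₀ ≈ ½·erfc((x−vt)/(2√(Dt))).
vt = 0.680 × 563 = 382.84 m and 2√(Dt) = 2√(0.906 × 563) = 45.17 m.
Argument (x−vt)/(2√(Dt)) = (465 − 382.84)/45.17 = 1.819; ½·erfc(1.819) = 0.005049.
C = 1.46 × 0.005049 = 0.00737 mg/L.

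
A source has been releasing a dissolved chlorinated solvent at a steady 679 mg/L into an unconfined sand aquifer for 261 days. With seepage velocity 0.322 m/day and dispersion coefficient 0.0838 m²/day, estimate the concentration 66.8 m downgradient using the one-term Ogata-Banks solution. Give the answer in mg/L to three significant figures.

676 mg/L

For a continuous step input, C/C₀ ≈ ½·erfc((x−vt)/(2√(Dt))).
vt = 0.322 × 261 = 84.042 m and 2√(Dt) = 2√(0.0838 × 261) = 9.353 m.
Argument (x−vt)/(2√(Dt)) = (66.8 − 84.042)/9.353 = -1.843; ½·erfc(-1.843) = 0.9954.
C = 679 × 0.9954 = 676 mg/L.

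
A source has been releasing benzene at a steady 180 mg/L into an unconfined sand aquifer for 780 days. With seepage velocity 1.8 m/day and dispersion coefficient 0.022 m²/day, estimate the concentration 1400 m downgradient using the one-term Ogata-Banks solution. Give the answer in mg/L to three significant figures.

135 mg/L

For a continuous step input, C/C₀ ≈ ½·erfc((x−vt)/(2√(Dt))).
vt = 1.8 × 780 = 1404 m and 2√(Dt) = 2√(0.022 × 780) = 8.285 m.
Argument (x−vt)/(2√(Dt)) = (1400 − 1404)/8.285 = -0.4828; ½·erfc(-0.4828) = 0.7526.
C = 180 × 0.7526 = 135 mg/L.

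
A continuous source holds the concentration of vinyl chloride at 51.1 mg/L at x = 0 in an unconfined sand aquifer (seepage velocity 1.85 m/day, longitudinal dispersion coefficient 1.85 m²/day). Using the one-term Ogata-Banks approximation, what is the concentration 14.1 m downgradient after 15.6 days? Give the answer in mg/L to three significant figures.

49.8 mg/L

For a continuous step input, C/C₀ ≈ ½·erfc((x−vt)/(2√(Dt))).
vt = 1.85 × 15.6 = 28.86 m and 2√(Dt) = 2√(1.85 × 15.6) = 10.74 m.
Argument (x−vt)/(2√(Dt)) = (14.1 − 28.86)/10.74 = -1.374; ½·erfc(-1.374) = 0.9740.
C = 51.1 × 0.9740 = 49.8 mg/L.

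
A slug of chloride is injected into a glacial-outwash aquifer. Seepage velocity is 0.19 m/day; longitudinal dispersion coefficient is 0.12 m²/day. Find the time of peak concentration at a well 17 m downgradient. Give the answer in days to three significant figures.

86.2 days

For the 1D instantaneous-source solution, setting ∂C/∂t = 0 at fixed x gives v²t² + 2Dt − x² = 0, so t = (√(D² + v²x²) − D)/v².
√(D² + v²x²) = √(0.12² + 0.19² × 17²) = 3.232; v² = 0.0361.
t = (3.232 − 0.12)/0.0361 = 86.2 days (vs. the pure-advection estimate x/v = 89.5 d).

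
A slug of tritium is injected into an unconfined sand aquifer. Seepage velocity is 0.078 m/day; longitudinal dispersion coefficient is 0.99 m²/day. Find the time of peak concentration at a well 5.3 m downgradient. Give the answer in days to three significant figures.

13.6 days

For the 1D instantaneous-source solution, setting ∂C/∂t = 0 at fixed x gives v²t² + 2Dt − x² = 0, so t = (√(D² + v²x²) − D)/v².
√(D² + v²x²) = √(0.99² + 0.078² × 5.3²) = 1.073; v² = 0.006084.
t = (1.073 − 0.99)/0.006084 = 13.6 days (vs. the pure-advection estimate x/v = 67.9 d).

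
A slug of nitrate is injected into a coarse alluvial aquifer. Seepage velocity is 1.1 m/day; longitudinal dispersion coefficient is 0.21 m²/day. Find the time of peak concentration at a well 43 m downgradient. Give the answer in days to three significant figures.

38.9 days

For the 1D instantaneous-source solution, setting ∂C/∂t = 0 at fixed x gives v²t² + 2Dt − x² = 0, so t = (√(D² + v²x²) − D)/v².
√(D² + v²x²) = √(0.21² + 1.1² × 43²) = 47.30; v² = 1.21.
t = (47.30 − 0.21)/1.21 = 38.9 days (vs. the pure-advection estimate x/v = 39.1 d).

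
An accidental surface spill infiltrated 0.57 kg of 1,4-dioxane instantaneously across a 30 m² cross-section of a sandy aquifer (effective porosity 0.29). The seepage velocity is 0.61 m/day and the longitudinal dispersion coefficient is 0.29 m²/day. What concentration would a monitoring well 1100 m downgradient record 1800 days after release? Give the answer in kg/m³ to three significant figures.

0.000807 kg/m³

For an instantaneous plane source, C(x,t) = M/(n_e·A·√(4πDt)) · exp(−(x−vt)²/(4Dt)), with n_e·A the pore (flow) area.
Plume center vt = 0.61 × 1800 = 1098 m, so the well at 1100 m is 2 m downgradient of the peak.
√(4πDt) = 80.99 m, giving peak height M/(n_e·A·√(4πDt)) = 0.57/(0.29 × 30 × 80.99) = 0.0008090 kg/m³.
(x−vt)²/(4Dt) = (2)²/(4 × 0.29 × 1800) = 0.001916; exp(−0.001916) = 0.9981.
C = 0.0008090 × 0.9981 = 0.000807 kg/m³.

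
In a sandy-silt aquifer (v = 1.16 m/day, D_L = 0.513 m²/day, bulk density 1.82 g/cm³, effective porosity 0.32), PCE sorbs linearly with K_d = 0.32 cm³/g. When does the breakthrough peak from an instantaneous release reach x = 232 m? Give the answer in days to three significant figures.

Retardation factor R = 1 + ρ_b·K_d/n = 1 + 1.82 × 0.32/0.32 = 2.820.
Sorption retards both mechanisms: v_R = v/R = 0.4113 m/day, D_R = D/R = 0.1819 m²/day.
Peak time from v_R²t² + 2D_R t − x² = 0: t = (√(D_R² + v_R²x²) − D_R)/v_R².
√(D_R² + v_R²x²) = √(0.1819² + 0.4113² × 232²) = 95.42; v_R² = 0.1692.
t = (95.42 − 0.1819)/0.1692 = 563 days.

563 days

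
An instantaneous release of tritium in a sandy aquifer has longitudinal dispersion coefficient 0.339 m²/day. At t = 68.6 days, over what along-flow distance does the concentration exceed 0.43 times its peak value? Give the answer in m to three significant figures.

17.7 m

The plume is Gaussian with σ = √(2Dt) = √(2 × 0.339 × 68.6) = 6.820 m.
C/C_peak = exp(−Δx²/(2σ²)) = 0.43 ⇒ Δx = σ·√(−2 ln 0.43) = 6.820 × 1.299 = 8.859 m.
Width = 2Δx = 17.7 m.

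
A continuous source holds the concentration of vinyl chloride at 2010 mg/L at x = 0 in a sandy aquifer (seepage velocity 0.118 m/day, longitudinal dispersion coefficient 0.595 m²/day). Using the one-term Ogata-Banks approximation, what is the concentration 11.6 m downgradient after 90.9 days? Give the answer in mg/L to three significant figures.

For a continuous step input, C/C₀ ≈ ½·erfc((x−vt)/(2√(Dt))).
vt = 0.118 × 90.9 = 10.7262 m and 2√(Dt) = 2√(0.595 × 90.9) = 14.71 m.
Argument (x−vt)/(2√(Dt)) = (11.6 − 10.7262)/14.71 = 0.05940; ½·erfc(0.05940) = 0.4665.
C = 2010 × 0.4665 = 938 mg/L.

938 mg/L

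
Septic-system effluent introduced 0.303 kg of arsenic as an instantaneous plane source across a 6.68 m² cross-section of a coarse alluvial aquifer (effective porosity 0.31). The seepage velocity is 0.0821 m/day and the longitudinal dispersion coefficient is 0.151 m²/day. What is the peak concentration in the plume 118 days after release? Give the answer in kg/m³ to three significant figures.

The peak of an instantaneous 1D plume sits at x = vt; there the Gaussian factor is 1 and C_max = M/(n_e·A·√(4πDt)), where n_e·A is the pore area the mass is dissolved in.
√(4πDt) = √(4π × 0.151 × 118) = 14.96 m, so C_max = 0.303/(0.31 × 6.68 × 14.96) = 0.00978 kg/m³.

0.00978 kg/m³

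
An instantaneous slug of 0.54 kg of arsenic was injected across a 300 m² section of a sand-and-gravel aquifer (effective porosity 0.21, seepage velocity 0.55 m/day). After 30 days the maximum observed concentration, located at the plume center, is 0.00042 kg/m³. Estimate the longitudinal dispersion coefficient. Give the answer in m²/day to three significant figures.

1.10 m²/day

At the plume center C_max = M/(n_e·A·√(4πDt)), so D = M²/(4πt·(n_e·A·C_max)²).
n_e·A·C_max = 0.21 × 300 × 0.00042 = 0.02646 kg/m.
D = 0.54²/(4π × 30 × 0.02646²) = 1.10 m²/day.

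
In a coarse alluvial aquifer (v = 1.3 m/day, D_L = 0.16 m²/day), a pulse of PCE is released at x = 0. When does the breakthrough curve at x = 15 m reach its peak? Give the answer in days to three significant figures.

For the 1D instantaneous-source solution, setting ∂C/∂t = 0 at fixed x gives v²t² + 2Dt − x² = 0, so t = (√(D² + v²x²) − D)/v².
√(D² + v²x²) = √(0.16² + 1.3² × 15²) = 19.50; v² = 1.69.
t = (19.50 − 0.16)/1.69 = 11.4 days (vs. the pure-advection estimate x/v = 11.5 d).

11.4 days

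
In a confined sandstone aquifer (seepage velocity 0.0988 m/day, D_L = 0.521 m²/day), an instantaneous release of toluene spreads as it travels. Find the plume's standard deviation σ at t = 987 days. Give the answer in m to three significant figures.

Dispersive spreading gives a Gaussian with σ² = 2Dt; advection only shifts the center.
σ = √(2 × 0.521 × 987) = 32.1 m.

32.1 m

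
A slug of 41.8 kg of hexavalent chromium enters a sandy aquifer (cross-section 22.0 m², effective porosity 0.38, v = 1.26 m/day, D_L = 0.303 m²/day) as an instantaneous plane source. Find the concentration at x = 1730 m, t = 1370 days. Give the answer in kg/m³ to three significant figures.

0.0686 kg/m³

For an instantaneous plane source, C(x,t) = M/(n_e·A·√(4πDt)) · exp(−(x−vt)²/(4Dt)), with n_e·A the pore (flow) area.
Plume center vt = 1.26 × 1370 = 1726.2 m, so the well at 1730 m is 3.8 m downgradient of the peak.
√(4πDt) = 72.22 m, giving peak height M/(n_e·A·√(4πDt)) = 41.8/(0.38 × 22.0 × 72.22) = 0.06923 kg/m³.
(x−vt)²/(4Dt) = (3.8)²/(4 × 0.303 × 1370) = 0.008696; exp(−0.008696) = 0.9913.
C = 0.06923 × 0.9913 = 0.0686 kg/m³.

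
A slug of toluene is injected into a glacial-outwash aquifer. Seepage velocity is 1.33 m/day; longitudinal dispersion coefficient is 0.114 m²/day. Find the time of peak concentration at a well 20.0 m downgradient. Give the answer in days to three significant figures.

For the 1D instantaneous-source solution, setting ∂C/∂t = 0 at fixed x gives v²t² + 2Dt − x² = 0, so t = (√(D² + v²x²) − D)/v².
√(D² + v²x²) = √(0.114² + 1.33² × 20.0²) = 26.60; v² = 1.7689.
t = (26.60 − 0.114)/1.7689 = 15.0 days (vs. the pure-advection estimate x/v = 15.0 d).

15.0 days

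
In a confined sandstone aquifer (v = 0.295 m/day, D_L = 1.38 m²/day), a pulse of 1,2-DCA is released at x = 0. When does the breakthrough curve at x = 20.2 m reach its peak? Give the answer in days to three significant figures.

54.4 days

For the 1D instantaneous-source solution, setting ∂C/∂t = 0 at fixed x gives v²t² + 2Dt − x² = 0, so t = (√(D² + v²x²) − D)/v².
√(D² + v²x²) = √(1.38² + 0.295² × 20.2²) = 6.117; v² = 0.087025.
t = (6.117 − 1.38)/0.087025 = 54.4 days (vs. the pure-advection estimate x/v = 68.5 d).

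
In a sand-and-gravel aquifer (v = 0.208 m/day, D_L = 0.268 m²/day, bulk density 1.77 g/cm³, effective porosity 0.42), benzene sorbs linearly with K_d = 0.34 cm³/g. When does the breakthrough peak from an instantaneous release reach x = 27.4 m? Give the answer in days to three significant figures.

Retardation factor R = 1 + ρ_b·K_d/n = 1 + 1.77 × 0.34/0.42 = 2.433.
Sorption retards both mechanisms: v_R = v/R = 0.08549 m/day, D_R = D/R = 0.1102 m²/day.
Peak time from v_R²t² + 2D_R t − x² = 0: t = (√(D_R² + v_R²x²) − D_R)/v_R².
√(D_R² + v_R²x²) = √(0.1102² + 0.08549² × 27.4²) = 2.345; v_R² = 0.007309.
t = (2.345 − 0.1102)/0.007309 = 306 days.

306 days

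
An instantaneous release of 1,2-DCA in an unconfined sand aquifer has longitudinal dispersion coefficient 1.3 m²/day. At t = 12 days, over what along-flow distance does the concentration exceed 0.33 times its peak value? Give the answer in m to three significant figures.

The plume is Gaussian with σ = √(2Dt) = √(2 × 1.3 × 12) = 5.586 m.
C/C_peak = exp(−Δx²/(2σ²)) = 0.33 ⇒ Δx = σ·√(−2 ln 0.33) = 5.586 × 1.489 = 8.318 m.
Width = 2Δx = 16.6 m.

16.6 m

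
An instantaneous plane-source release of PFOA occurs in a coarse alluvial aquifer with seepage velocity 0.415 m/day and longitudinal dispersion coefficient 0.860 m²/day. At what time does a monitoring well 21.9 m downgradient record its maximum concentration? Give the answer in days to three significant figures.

For the 1D instantaneous-source solution, setting ∂C/∂t = 0 at fixed x gives v²t² + 2Dt − x² = 0, so t = (√(D² + v²x²) − D)/v².
√(D² + v²x²) = √(0.860² + 0.415² × 21.9²) = 9.129; v² = 0.172225.
t = (9.129 − 0.860)/0.172225 = 48.0 days (vs. the pure-advection estimate x/v = 52.8 d).

48.0 days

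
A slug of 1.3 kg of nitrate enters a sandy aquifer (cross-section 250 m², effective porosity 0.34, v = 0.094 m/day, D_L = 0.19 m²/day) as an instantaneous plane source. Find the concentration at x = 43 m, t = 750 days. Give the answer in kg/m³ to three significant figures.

For an instantaneous plane source, C(x,t) = M/(n_e·A·√(4πDt)) · exp(−(x−vt)²/(4Dt)), with n_e·A the pore (flow) area.
Plume center vt = 0.094 × 750 = 70.5 m, so the well at 43 m is 27.5 m upgradient of the peak.
√(4πDt) = 42.32 m, giving peak height M/(n_e·A·√(4πDt)) = 1.3/(0.34 × 250 × 42.32) = 0.0003614 kg/m³.
(x−vt)²/(4Dt) = (-27.5)²/(4 × 0.19 × 750) = 1.327; exp(−1.327) = 0.2653.
C = 0.0003614 × 0.2653 = 9.59e-05 kg/m³.

9.59e-05 kg/m³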